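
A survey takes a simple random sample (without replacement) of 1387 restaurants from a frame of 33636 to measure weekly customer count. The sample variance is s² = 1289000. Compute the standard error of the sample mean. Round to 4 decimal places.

29.8500

Under SRS without replacement, Var(ȳ) = (1 − f)·s²/n with f = n/N = 1387/33636 = 0.04123558.
Var(ȳ) = (1 − 0.04123558)·1289000/1387 = 0.95876442·929.34391 = 891.02187.
SE(ȳ) = √(891.02187) = 29.8500.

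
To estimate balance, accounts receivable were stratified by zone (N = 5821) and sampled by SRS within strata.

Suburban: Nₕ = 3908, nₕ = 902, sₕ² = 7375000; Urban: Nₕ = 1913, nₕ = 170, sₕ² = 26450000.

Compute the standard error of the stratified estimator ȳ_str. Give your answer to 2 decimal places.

134.70

Var(ȳ_str) = Σₕ Wₕ²(1 − fₕ)sₕ²/nₕ with Wₕ = Nₕ/N, N = 5821.
Suburban: Wₕ = 0.67136231; term = 0.67136231²·(1 − 0.23080860)·7375000/902 = 2834.6786.
Urban: Wₕ = 0.32863769; term = 0.32863769²·(1 − 0.08886566)·26450000/170 = 15310.66.
Sum = 18145.339.
SE = √(18145.339) = 134.70.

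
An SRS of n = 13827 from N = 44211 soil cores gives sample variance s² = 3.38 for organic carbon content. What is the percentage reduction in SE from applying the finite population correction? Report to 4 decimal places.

17.0995

f = n/N = 13827/44211 = 0.31275022.
SE_no-fpc = √(s²/n) = 0.015634873; SE_fpc = √((1−f)s²/n) = 0.012961393.
Ratio = √(1−f) = 0.82900530. Reduction = 100·(1 − 0.82900530) = 17.0995%.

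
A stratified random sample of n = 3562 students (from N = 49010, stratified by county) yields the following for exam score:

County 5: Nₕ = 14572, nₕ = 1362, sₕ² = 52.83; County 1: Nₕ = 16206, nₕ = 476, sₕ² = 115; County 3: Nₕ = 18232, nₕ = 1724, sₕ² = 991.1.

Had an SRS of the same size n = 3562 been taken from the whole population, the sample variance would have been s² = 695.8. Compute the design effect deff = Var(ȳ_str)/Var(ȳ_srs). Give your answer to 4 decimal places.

0.5564

Var(ȳ_str) = Σ Wₕ²(1−fₕ)sₕ²/nₕ with Wₕ = Nₕ/49010:
  County 5: (14572/49010)²·(1−1362/14572)·52.83/1362 = 0.0031085373
  County 1: (16206/49010)²·(1−476/16206)·115/476 = 0.025640473
  County 3: (18232/49010)²·(1−1724/18232)·991.1/1724 = 0.07203434
  → Var(ȳ_str) = 0.10078335.
Var(ȳ_srs) = (1 − 3562/49010)·695.8/3562 = 0.18114259.
deff = 0.10078335 / 0.18114259 = 0.5564.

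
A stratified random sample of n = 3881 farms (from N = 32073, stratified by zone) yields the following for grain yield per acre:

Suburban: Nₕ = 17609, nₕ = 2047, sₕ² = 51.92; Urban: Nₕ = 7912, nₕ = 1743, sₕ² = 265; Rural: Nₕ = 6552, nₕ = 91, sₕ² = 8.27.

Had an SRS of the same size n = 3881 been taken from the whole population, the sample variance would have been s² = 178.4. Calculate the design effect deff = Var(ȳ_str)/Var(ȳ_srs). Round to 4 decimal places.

Var(ȳ_str) = Σ Wₕ²(1−fₕ)sₕ²/nₕ with Wₕ = Nₕ/32073:
  Suburban: (17609/32073)²·(1−2047/17609)·51.92/2047 = 0.0067567489
  Urban: (7912/32073)²·(1−1743/7912)·265/1743 = 0.0072139041
  Rural: (6552/32073)²·(1−91/6552)·8.27/91 = 0.0037398878
  → Var(ȳ_str) = 0.017710541.
Var(ȳ_srs) = (1 − 3881/32073)·178.4/3881 = 0.040405223.
deff = 0.017710541 / 0.040405223 = 0.4383.

0.4383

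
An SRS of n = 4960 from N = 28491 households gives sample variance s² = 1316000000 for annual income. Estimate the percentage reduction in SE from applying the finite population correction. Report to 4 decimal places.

9.1204

f = n/N = 4960/28491 = 0.17409006.
SE_no-fpc = √(s²/n) = 515.09473; SE_fpc = √((1−f)s²/n) = 468.11596.
Ratio = √(1−f) = 0.90879587. Reduction = 100·(1 − 0.90879587) = 9.1204%.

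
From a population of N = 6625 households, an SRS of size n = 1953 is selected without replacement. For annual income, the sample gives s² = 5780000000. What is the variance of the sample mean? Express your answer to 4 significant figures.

2.087 × 10^6

Under SRS without replacement, Var(ȳ) = (1 − f)·s²/n with f = n/N = 1953/6625 = 0.29479245.
Var(ȳ) = (1 − 0.29479245)·5780000000/1953 = 0.70520755·2.9595494 × 10^6 = 2.0870966 × 10^6.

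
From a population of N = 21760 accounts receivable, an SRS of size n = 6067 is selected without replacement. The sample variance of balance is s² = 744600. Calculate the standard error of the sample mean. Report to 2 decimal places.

9.41

Under SRS without replacement, Var(ȳ) = (1 − f)·s²/n with f = n/N = 6067/21760 = 0.27881434.
Var(ȳ) = (1 − 0.27881434)·744600/6067 = 0.72118566·122.72952 = 88.51077.
SE(ȳ) = √(88.51077) = 9.41.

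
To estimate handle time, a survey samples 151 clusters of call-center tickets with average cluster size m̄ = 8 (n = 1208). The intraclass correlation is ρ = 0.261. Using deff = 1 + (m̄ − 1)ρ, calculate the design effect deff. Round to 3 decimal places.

deff = 1 + (8 − 1)·0.261 = 1 + 1.827 = 2.827.

2.827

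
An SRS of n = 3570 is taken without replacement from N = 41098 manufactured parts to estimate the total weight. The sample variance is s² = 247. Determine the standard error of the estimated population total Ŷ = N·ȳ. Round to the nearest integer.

10330

Var(Ŷ) = N²·Var(ȳ) = N²·(1 − n/N)·s²/n.
f = 3570/41098 = 0.08686554; Var(ȳ) = 0.91313446·247/3570 = 0.06317765.
Var(Ŷ) = 41098² · 0.06317765 = 1.0670993 × 10^8.
SE(Ŷ) = √(1.0670993 × 10^8) = 10330.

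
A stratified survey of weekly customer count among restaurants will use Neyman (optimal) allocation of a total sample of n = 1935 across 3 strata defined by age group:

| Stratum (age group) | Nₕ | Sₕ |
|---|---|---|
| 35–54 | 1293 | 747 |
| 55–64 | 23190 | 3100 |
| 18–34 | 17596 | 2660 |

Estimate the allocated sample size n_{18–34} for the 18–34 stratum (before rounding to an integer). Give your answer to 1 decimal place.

Neyman allocation: nₕ = n·NₕSₕ / Σⱼ NⱼSⱼ.
Σ NⱼSⱼ = 1293·747 + 23190·3100 + 17596·2660 = 1.1966023 × 10^8.
n_{18–34} = 1935·17596·2660 / (1.1966023 × 10^8) = 756.9.

756.9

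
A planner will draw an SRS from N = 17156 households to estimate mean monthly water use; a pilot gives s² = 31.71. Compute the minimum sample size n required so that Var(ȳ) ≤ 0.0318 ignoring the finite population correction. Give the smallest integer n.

Without fpc, n₀ = s²/D = 31.71/0.0318 = 997.1698.
Rounding up, n = 998.

998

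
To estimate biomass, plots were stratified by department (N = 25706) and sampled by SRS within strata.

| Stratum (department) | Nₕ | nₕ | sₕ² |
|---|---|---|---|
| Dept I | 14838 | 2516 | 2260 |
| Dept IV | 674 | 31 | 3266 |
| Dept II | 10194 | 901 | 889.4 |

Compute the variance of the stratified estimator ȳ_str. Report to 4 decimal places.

0.4591

Var(ȳ_str) = Σₕ Wₕ²(1 − fₕ)sₕ²/nₕ with Wₕ = Nₕ/N, N = 25706.
Dept I: Wₕ = 0.57721933; term = 0.57721933²·(1 − 0.16956463)·2260/2516 = 0.24853375.
Dept IV: Wₕ = 0.02621956; term = 0.02621956²·(1 − 0.04599407)·3266/31 = 0.069096548.
Dept II: Wₕ = 0.39656111; term = 0.39656111²·(1 − 0.08838532)·889.4/901 = 0.14151546.
Sum = 0.45914576.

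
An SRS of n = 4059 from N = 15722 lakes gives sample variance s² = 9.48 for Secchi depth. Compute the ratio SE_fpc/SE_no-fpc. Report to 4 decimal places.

0.8613

f = n/N = 4059/15722 = 0.25817326.
SE_no-fpc = √(s²/n) = 0.048327535; SE_fpc = √((1−f)s²/n) = 0.041624199.
Ratio = √(1−f) = 0.86129364.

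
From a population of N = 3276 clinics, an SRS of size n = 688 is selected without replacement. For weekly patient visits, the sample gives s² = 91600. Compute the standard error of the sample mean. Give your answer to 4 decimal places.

10.2557

Under SRS without replacement, Var(ȳ) = (1 − f)·s²/n with f = n/N = 688/3276 = 0.21001221.
Var(ȳ) = (1 − 0.21001221)·91600/688 = 0.78998779·133.13953 = 105.17861.
SE(ȳ) = √(105.17861) = 10.2557.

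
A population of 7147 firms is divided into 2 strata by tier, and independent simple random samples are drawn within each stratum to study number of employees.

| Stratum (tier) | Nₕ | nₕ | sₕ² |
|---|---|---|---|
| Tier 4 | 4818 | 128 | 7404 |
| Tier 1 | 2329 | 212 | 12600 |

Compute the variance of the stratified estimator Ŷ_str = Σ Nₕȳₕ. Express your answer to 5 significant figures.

1.6001 × 10^9

Var(Ŷ_str) = Σₕ Nₕ²(1 − fₕ)sₕ²/nₕ.
Tier 4: 4818²·(1 − 128/4818)·7404/128 = 1.3070617 × 10^9.
Tier 1: 2329²·(1 − 212/2329)·12600/212 = 2.9303873 × 10^8.
Sum = 1.6001004 × 10^9.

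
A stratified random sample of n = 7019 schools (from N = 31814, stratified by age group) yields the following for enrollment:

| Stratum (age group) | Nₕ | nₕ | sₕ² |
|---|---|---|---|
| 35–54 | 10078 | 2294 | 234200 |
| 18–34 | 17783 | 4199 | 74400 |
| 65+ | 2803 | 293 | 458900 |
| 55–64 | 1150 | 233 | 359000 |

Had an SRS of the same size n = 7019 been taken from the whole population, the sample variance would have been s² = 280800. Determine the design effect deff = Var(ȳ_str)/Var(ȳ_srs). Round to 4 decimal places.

Var(ȳ_str) = Σ Wₕ²(1−fₕ)sₕ²/nₕ with Wₕ = Nₕ/31814:
  35–54: (10078/31814)²·(1−2294/10078)·234200/2294 = 7.9128714
  18–34: (17783/31814)²·(1−4199/17783)·74400/4199 = 4.228859
  65+: (2803/31814)²·(1−293/2803)·458900/293 = 10.887062
  55–64: (1150/31814)²·(1−233/1150)·359000/233 = 1.6053478
  → Var(ȳ_str) = 24.63414.
Var(ȳ_srs) = (1 − 7019/31814)·280800/7019 = 31.179396.
deff = 24.63414 / 31.179396 = 0.7901.

0.7901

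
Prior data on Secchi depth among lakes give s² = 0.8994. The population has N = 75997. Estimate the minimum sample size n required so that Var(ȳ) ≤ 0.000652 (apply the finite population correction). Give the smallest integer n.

Without fpc, n₀ = s²/D = 0.8994/0.000652 = 1379.4479.
With fpc, (1 − n/N)·s²/n ≤ D requires n ≥ n₀/(1 + n₀/N) = 1379.4479/(1 + 1379.4479/75997) = 1354.8554.
Rounding up, n = 1355.

1355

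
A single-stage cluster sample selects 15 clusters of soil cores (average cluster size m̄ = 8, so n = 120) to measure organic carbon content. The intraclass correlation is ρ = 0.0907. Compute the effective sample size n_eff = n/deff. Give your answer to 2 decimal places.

deff = 1 + (8 − 1)·0.0907 = 1 + 0.6349 = 1.6349.
n_eff = 120 / 1.6349 = 73.40.

73.40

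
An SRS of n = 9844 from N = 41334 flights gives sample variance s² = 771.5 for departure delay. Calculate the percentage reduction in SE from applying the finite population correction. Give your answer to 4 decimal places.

f = n/N = 9844/41334 = 0.23815745.
SE_no-fpc = √(s²/n) = 0.27995109; SE_fpc = √((1−f)s²/n) = 0.24435137.
Ratio = √(1−f) = 0.87283592. Reduction = 100·(1 − 0.87283592) = 12.7164%.

12.7164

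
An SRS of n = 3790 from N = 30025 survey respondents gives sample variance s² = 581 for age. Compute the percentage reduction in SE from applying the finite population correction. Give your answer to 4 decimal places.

6.5242

f = n/N = 3790/30025 = 0.12622814.
SE_no-fpc = √(s²/n) = 0.39153308; SE_fpc = √((1−f)s²/n) = 0.36598854.
Ratio = √(1−f) = 0.93475765. Reduction = 100·(1 − 0.93475765) = 6.5242%.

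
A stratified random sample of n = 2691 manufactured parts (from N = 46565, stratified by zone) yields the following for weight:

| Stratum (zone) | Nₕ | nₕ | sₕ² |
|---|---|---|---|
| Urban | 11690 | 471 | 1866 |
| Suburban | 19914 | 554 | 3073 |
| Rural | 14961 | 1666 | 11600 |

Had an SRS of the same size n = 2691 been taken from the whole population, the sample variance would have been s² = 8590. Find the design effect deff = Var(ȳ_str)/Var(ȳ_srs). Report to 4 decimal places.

0.6200

Var(ȳ_str) = Σ Wₕ²(1−fₕ)sₕ²/nₕ with Wₕ = Nₕ/46565:
  Urban: (11690/46565)²·(1−471/11690)·1866/471 = 0.23962944
  Suburban: (19914/46565)²·(1−554/19914)·3073/554 = 0.98627366
  Rural: (14961/46565)²·(1−1666/14961)·11600/1666 = 0.63872328
  → Var(ȳ_str) = 1.8646264.
Var(ȳ_srs) = (1 − 2691/46565)·8590/2691 = 3.0076486.
deff = 1.8646264 / 3.0076486 = 0.6200.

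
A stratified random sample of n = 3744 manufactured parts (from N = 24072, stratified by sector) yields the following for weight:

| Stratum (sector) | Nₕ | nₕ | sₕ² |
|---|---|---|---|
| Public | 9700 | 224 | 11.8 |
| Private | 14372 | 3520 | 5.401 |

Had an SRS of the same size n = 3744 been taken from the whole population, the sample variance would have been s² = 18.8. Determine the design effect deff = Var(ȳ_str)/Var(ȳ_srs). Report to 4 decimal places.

2.0680

Var(ȳ_str) = Σ Wₕ²(1−fₕ)sₕ²/nₕ with Wₕ = Nₕ/24072:
  Public: (9700/24072)²·(1−224/9700)·11.8/224 = 0.0083561538
  Private: (14372/24072)²·(1−3520/14372)·5.401/3520 = 4.1298489 × 10^-4
  → Var(ȳ_str) = 0.0087691387.
Var(ȳ_srs) = (1 − 3744/24072)·18.8/3744 = 0.0042403772.
deff = 0.0087691387 / 0.0042403772 = 2.0680.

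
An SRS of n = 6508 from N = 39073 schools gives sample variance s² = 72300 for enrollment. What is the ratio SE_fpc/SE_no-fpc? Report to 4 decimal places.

0.9129

f = n/N = 6508/39073 = 0.16656003.
SE_no-fpc = √(s²/n) = 3.3330772; SE_fpc = √((1−f)s²/n) = 3.042864.
Ratio = √(1−f) = 0.91292934.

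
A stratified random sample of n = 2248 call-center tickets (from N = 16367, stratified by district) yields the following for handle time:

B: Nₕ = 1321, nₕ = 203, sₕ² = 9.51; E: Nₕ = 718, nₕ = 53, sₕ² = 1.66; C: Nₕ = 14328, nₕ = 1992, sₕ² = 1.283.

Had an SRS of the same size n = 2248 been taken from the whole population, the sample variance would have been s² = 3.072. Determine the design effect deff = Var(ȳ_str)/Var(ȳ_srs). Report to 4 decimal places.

0.6269

Var(ȳ_str) = Σ Wₕ²(1−fₕ)sₕ²/nₕ with Wₕ = Nₕ/16367:
  B: (1321/16367)²·(1−203/1321)·9.51/203 = 2.5828009 × 10^-4
  E: (718/16367)²·(1−53/718)·1.66/53 = 5.5826467 × 10^-5
  C: (14328/16367)²·(1−1992/14328)·1.283/1992 = 4.249708 × 10^-4
  → Var(ȳ_str) = 7.3907736 × 10^-4.
Var(ȳ_srs) = (1 − 2248/16367)·3.072/2248 = 0.0011788533.
deff = (7.3907736 × 10^-4) / 0.0011788533 = 0.6269.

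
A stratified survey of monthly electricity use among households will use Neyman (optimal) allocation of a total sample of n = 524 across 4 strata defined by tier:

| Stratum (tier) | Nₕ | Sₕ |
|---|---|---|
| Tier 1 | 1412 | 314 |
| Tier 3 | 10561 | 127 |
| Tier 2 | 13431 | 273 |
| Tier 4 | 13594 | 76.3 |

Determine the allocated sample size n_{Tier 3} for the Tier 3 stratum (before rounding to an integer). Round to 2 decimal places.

108.32

Neyman allocation: nₕ = n·NₕSₕ / Σⱼ NⱼSⱼ.
Σ NⱼSⱼ = 1412·314 + 10561·127 + 13431·273 + 13594·76.3 = 6.4885002 × 10^6.
n_{Tier 3} = 524·10561·127 / (6.4885002 × 10^6) = 108.32.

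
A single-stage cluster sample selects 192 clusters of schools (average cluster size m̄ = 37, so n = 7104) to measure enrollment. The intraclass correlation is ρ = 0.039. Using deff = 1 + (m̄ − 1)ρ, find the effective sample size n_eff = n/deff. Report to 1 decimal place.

2955.1

deff = 1 + (37 − 1)·0.039 = 1 + 1.404 = 2.404.
n_eff = 7104 / 2.404 = 2955.1.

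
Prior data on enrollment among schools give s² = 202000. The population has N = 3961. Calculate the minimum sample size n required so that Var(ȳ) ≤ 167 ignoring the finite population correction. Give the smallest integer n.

1210

Without fpc, n₀ = s²/D = 202000/167 = 1209.5808.
Rounding up, n = 1210.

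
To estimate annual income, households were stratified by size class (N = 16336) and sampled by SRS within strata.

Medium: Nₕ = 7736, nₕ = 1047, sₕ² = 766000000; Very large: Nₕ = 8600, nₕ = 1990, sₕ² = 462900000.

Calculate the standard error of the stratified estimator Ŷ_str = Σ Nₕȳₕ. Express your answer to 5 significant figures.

7.1471 × 10^6

Var(Ŷ_str) = Σₕ Nₕ²(1 − fₕ)sₕ²/nₕ.
Medium: 7736²·(1 − 1047/7736)·766000000/1047 = 3.7858181 × 10^13.
Very large: 8600²·(1 − 1990/8600)·462900000/1990 = 1.3223122 × 10^13.
Sum = 5.1081303 × 10^13.
SE = √(5.1081303 × 10^13) = 7.1471 × 10^6.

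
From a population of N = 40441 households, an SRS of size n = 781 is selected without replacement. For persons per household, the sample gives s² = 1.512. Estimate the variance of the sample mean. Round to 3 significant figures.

0.00190

Under SRS without replacement, Var(ȳ) = (1 − f)·s²/n with f = n/N = 781/40441 = 0.01931208.
Var(ȳ) = (1 − 0.01931208)·1.512/781 = 0.98068792·0.0019359795 = 0.0018985917.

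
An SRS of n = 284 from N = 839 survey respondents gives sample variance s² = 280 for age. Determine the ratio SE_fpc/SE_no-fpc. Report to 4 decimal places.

f = n/N = 284/839 = 0.33849821.
SE_no-fpc = √(s²/n) = 0.99293277; SE_fpc = √((1−f)s²/n) = 0.80757963.
Ratio = √(1−f) = 0.81332760.

0.8133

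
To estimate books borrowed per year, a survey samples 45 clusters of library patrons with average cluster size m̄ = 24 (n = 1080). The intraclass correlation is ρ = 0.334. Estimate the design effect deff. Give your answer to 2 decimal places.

deff = 1 + (24 − 1)·0.334 = 1 + 7.682 = 8.682.

8.68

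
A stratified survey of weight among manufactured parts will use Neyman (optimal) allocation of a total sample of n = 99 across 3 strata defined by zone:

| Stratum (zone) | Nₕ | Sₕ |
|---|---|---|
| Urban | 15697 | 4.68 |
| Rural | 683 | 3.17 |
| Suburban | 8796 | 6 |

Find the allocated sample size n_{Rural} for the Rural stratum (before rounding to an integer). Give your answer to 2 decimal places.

Neyman allocation: nₕ = n·NₕSₕ / Σⱼ NⱼSⱼ.
Σ NⱼSⱼ = 15697·4.68 + 683·3.17 + 8796·6 = 128403.07.
n_{Rural} = 99·683·3.17 / 128403.07 = 1.67.

1.67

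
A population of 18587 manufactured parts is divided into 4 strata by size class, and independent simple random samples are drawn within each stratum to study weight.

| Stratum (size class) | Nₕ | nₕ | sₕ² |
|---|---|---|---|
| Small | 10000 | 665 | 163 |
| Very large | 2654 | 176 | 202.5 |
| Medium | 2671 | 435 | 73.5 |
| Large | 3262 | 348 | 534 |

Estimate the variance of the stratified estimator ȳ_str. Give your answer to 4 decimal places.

0.1333

Var(ȳ_str) = Σₕ Wₕ²(1 − fₕ)sₕ²/nₕ with Wₕ = Nₕ/N, N = 18587.
Small: Wₕ = 0.53801044; term = 0.53801044²·(1 − 0.06650000)·163/665 = 0.066231057.
Very large: Wₕ = 0.14278797; term = 0.14278797²·(1 − 0.06631500)·202.5/176 = 0.021902616.
Medium: Wₕ = 0.14370259; term = 0.14370259²·(1 − 0.16286035)·73.5/435 = 0.0029209571.
Large: Wₕ = 0.17549900; term = 0.17549900²·(1 − 0.10668302)·534/348 = 0.042219873.
Sum = 0.1332745.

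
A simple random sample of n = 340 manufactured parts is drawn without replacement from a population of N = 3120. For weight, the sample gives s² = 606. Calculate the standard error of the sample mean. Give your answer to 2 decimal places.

1.26

Under SRS without replacement, Var(ȳ) = (1 − f)·s²/n with f = n/N = 340/3120 = 0.10897436.
Var(ȳ) = (1 − 0.10897436)·606/340 = 0.89102564·1.7823529 = 1.5881222.
SE(ȳ) = √(1.5881222) = 1.26.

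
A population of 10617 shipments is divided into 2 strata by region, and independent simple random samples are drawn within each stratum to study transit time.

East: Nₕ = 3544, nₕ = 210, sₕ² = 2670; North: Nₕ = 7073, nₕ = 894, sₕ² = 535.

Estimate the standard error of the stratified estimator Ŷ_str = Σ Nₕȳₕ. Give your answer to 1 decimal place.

Var(Ŷ_str) = Σₕ Nₕ²(1 − fₕ)sₕ²/nₕ.
East: 3544²·(1 − 210/3544)·2670/210 = 1.5022813 × 10^8.
North: 7073²·(1 − 894/7073)·535/894 = 2.6154 × 10^7.
Sum = 1.7638213 × 10^8.
SE = √(1.7638213 × 10^8) = 13280.9.

13280.9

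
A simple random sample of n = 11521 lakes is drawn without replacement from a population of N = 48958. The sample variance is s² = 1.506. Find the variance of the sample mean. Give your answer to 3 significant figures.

1.00 × 10^-4

Under SRS without replacement, Var(ȳ) = (1 − f)·s²/n with f = n/N = 11521/48958 = 0.23532416.
Var(ȳ) = (1 − 0.23532416)·1.506/11521 = 0.76467584·1.3071782 × 10^-4 = 9.9956759 × 10^-5.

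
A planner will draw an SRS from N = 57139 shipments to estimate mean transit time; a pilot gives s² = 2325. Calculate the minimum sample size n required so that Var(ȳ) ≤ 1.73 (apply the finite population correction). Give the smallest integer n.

1314

Without fpc, n₀ = s²/D = 2325/1.73 = 1343.9306.
With fpc, (1 − n/N)·s²/n ≤ D requires n ≥ n₀/(1 + n₀/N) = 1343.9306/(1 + 1343.9306/57139) = 1313.0472.
Rounding up, n = 1314.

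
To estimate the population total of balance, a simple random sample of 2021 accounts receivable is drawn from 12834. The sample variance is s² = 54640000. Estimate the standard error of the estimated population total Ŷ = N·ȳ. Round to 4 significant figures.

Var(Ŷ) = N²·Var(ȳ) = N²·(1 − n/N)·s²/n.
f = 2021/12834 = 0.15747234; Var(ȳ) = 0.84252766·54640000/2021 = 22778.68.
Var(Ŷ) = 12834² · 22778.68 = 3.7519118 × 10^12.
SE(Ŷ) = √(3.7519118 × 10^12) = 1.937 × 10^6.

1.937 × 10^6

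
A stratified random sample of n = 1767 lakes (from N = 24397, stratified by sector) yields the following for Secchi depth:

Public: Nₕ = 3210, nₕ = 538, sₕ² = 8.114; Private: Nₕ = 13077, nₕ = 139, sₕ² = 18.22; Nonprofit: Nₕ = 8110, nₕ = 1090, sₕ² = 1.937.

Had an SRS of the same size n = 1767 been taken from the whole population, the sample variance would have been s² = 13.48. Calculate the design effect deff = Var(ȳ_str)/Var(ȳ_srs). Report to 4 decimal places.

Var(ȳ_str) = Σ Wₕ²(1−fₕ)sₕ²/nₕ with Wₕ = Nₕ/24397:
  Public: (3210/24397)²·(1−538/3210)·8.114/538 = 2.1733084 × 10^-4
  Private: (13077/24397)²·(1−139/13077)·18.22/139 = 0.037259411
  Nonprofit: (8110/24397)²·(1−1090/8110)·1.937/1090 = 1.6997625 × 10^-4
  → Var(ȳ_str) = 0.037646718.
Var(ȳ_srs) = (1 − 1767/24397)·13.48/1767 = 0.0070762223.
deff = 0.037646718 / 0.0070762223 = 5.3202.

5.3202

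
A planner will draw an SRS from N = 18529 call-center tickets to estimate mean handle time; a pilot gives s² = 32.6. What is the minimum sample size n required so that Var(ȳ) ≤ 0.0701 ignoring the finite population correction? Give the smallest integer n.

Without fpc, n₀ = s²/D = 32.6/0.0701 = 465.0499.
Rounding up, n = 466.

466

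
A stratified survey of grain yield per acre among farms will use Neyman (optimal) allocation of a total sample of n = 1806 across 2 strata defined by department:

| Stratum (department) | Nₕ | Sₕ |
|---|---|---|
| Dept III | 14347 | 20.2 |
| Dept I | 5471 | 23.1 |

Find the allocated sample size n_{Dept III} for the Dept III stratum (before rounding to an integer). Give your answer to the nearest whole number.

Neyman allocation: nₕ = n·NₕSₕ / Σⱼ NⱼSⱼ.
Σ NⱼSⱼ = 14347·20.2 + 5471·23.1 = 416189.5.
n_{Dept III} = 1806·14347·20.2 / 416189.5 = 1258.

1258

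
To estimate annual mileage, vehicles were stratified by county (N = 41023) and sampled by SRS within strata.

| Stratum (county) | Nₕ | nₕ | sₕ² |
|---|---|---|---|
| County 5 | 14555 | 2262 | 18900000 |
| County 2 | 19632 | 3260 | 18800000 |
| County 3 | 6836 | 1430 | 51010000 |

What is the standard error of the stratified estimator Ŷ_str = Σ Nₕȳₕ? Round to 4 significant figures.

Var(Ŷ_str) = Σₕ Nₕ²(1 − fₕ)sₕ²/nₕ.
County 5: 14555²·(1 − 2262/14555)·18900000/2262 = 1.4949935 × 10^12.
County 2: 19632²·(1 − 3260/19632)·18800000/3260 = 1.8535595 × 10^12.
County 3: 6836²·(1 − 1430/6836)·51010000/1430 = 1.3182488 × 10^12.
Sum = 4.6668018 × 10^12.
SE = √(4.6668018 × 10^12) = 2.160 × 10^6.

2.160 × 10^6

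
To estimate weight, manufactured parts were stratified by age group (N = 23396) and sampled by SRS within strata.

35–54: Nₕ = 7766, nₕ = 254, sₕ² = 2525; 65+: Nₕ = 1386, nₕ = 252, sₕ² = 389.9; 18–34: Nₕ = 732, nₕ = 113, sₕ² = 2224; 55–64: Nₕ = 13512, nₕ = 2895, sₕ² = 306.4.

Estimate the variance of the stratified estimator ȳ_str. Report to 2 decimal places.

Var(ȳ_str) = Σₕ Wₕ²(1 − fₕ)sₕ²/nₕ with Wₕ = Nₕ/N, N = 23396.
35–54: Wₕ = 0.33193708; term = 0.33193708²·(1 − 0.03270667)·2525/254 = 1.0594913.
65+: Wₕ = 0.05924090; term = 0.05924090²·(1 − 0.18181818)·389.9/252 = 0.0044426874.
18–34: Wₕ = 0.03128740; term = 0.03128740²·(1 − 0.15437158)·2224/113 = 0.016292017.
55–64: Wₕ = 0.57753462; term = 0.57753462²·(1 − 0.21425400)·306.4/2895 = 0.027738209.
Sum = 1.1079642.

1.11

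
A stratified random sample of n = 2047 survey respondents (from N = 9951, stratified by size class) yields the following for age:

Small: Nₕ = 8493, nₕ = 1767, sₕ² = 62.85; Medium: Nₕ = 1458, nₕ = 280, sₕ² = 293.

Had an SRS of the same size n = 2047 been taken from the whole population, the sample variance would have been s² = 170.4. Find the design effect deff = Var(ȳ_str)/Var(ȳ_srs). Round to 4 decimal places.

0.5848

Var(ȳ_str) = Σ Wₕ²(1−fₕ)sₕ²/nₕ with Wₕ = Nₕ/9951:
  Small: (8493/9951)²·(1−1767/8493)·62.85/1767 = 0.020518862
  Medium: (1458/9951)²·(1−280/1458)·293/280 = 0.018150097
  → Var(ȳ_str) = 0.038668959.
Var(ȳ_srs) = (1 − 2047/9951)·170.4/2047 = 0.066119864.
deff = 0.038668959 / 0.066119864 = 0.5848.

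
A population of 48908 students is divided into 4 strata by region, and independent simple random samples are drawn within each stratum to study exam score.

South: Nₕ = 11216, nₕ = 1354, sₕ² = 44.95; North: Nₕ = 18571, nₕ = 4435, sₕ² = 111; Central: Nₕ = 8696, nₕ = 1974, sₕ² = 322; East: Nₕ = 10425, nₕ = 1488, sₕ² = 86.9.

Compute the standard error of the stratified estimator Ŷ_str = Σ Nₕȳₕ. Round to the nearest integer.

5022

Var(Ŷ_str) = Σₕ Nₕ²(1 − fₕ)sₕ²/nₕ.
South: 11216²·(1 − 1354/11216)·44.95/1354 = 3.672096 × 10^6.
North: 18571²·(1 − 4435/18571)·111/4435 = 6.5703905 × 10^6.
Central: 8696²·(1 − 1974/8696)·322/1974 = 9.5351332 × 10^6.
East: 10425²·(1 − 1488/10425)·86.9/1488 = 5.4410744 × 10^6.
Sum = 2.5218694 × 10^7.
SE = √(2.5218694 × 10^7) = 5022.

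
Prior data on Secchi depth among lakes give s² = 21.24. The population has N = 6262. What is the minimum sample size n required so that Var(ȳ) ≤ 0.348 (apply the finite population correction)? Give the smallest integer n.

Without fpc, n₀ = s²/D = 21.24/0.348 = 61.0345.
With fpc, (1 − n/N)·s²/n ≤ D requires n ≥ n₀/(1 + n₀/N) = 61.0345/(1 + 61.0345/6262) = 60.4454.
Rounding up, n = 61.

61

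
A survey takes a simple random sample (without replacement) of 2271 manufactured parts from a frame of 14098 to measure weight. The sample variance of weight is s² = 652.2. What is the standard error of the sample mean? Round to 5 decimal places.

Under SRS without replacement, Var(ȳ) = (1 − f)·s²/n with f = n/N = 2271/14098 = 0.16108668.
Var(ȳ) = (1 − 0.16108668)·652.2/2271 = 0.83891332·0.28718626 = 0.24092438.
SE(ȳ) = √(0.24092438) = 0.49084.

0.49084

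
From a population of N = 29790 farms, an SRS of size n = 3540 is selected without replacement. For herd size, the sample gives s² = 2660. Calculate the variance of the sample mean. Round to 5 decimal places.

Under SRS without replacement, Var(ȳ) = (1 − f)·s²/n with f = n/N = 3540/29790 = 0.11883182.
Var(ȳ) = (1 − 0.11883182)·2660/3540 = 0.88116818·0.75141243 = 0.66212072.

0.66212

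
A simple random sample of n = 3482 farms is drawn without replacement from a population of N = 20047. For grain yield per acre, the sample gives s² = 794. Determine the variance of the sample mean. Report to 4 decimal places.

0.1884

Under SRS without replacement, Var(ȳ) = (1 − f)·s²/n with f = n/N = 3482/20047 = 0.17369182.
Var(ȳ) = (1 − 0.17369182)·794/3482 = 0.82630818·0.22802987 = 0.18842294.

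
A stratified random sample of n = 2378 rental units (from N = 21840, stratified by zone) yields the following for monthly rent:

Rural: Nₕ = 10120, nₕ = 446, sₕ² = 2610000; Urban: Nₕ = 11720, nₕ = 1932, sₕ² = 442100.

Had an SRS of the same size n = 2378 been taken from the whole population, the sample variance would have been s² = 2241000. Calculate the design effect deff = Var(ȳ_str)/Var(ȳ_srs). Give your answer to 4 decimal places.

1.4958

Var(ȳ_str) = Σ Wₕ²(1−fₕ)sₕ²/nₕ with Wₕ = Nₕ/21840:
  Rural: (10120/21840)²·(1−446/10120)·2610000/446 = 1201.1216
  Urban: (11720/21840)²·(1−1932/11720)·442100/1932 = 55.033825
  → Var(ȳ_str) = 1256.1554.
Var(ȳ_srs) = (1 − 2378/21840)·2241000/2378 = 839.77867.
deff = 1256.1554 / 839.77867 = 1.4958.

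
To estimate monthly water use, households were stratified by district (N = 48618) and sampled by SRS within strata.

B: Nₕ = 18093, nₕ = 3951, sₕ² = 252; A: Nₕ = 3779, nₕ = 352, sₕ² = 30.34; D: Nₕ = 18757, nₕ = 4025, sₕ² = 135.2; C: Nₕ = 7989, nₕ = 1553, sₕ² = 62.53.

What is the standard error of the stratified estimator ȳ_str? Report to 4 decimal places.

Var(ȳ_str) = Σₕ Wₕ²(1 − fₕ)sₕ²/nₕ with Wₕ = Nₕ/N, N = 48618.
B: Wₕ = 0.37214612; term = 0.37214612²·(1 − 0.21837175)·252/3951 = 0.0069043174.
A: Wₕ = 0.07772841; term = 0.07772841²·(1 − 0.09314634)·30.34/352 = 4.7224757 × 10^-4.
D: Wₕ = 0.38580361; term = 0.38580361²·(1 − 0.21458655)·135.2/4025 = 0.0039268265.
C: Wₕ = 0.16432186; term = 0.16432186²·(1 − 0.19439229)·62.53/1553 = 8.7585306 × 10^-4.
Sum = 0.012179245.
SE = √(0.012179245) = 0.1104.

0.1104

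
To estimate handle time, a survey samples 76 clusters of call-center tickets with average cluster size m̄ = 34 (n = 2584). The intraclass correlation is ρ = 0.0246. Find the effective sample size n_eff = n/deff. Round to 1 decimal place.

deff = 1 + (34 − 1)·0.0246 = 1 + 0.8118 = 1.8118.
n_eff = 2584 / 1.8118 = 1426.2.

1426.2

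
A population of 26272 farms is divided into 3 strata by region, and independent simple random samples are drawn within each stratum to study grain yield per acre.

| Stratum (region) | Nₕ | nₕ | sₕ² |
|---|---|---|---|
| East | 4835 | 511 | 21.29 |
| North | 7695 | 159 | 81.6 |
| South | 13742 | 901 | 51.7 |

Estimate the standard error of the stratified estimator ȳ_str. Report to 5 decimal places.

Var(ȳ_str) = Σₕ Wₕ²(1 − fₕ)sₕ²/nₕ with Wₕ = Nₕ/N, N = 26272.
East: Wₕ = 0.18403624; term = 0.18403624²·(1 − 0.10568769)·21.29/511 = 0.0012619747.
North: Wₕ = 0.29289738; term = 0.29289738²·(1 − 0.02066277)·81.6/159 = 0.043117769.
South: Wₕ = 0.52306638; term = 0.52306638²·(1 − 0.06556542)·51.7/901 = 0.014669938.
Sum = 0.059049682.
SE = √(0.059049682) = 0.24300.

0.24300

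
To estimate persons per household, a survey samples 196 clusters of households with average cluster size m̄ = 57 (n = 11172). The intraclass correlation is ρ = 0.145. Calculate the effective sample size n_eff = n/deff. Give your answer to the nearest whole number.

deff = 1 + (57 − 1)·0.145 = 1 + 8.12 = 9.12.
n_eff = 11172 / 9.12 = 1225.

1225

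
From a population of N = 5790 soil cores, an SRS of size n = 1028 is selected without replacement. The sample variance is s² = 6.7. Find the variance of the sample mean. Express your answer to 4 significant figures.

0.005360

Under SRS without replacement, Var(ȳ) = (1 − f)·s²/n with f = n/N = 1028/5790 = 0.17754750.
Var(ȳ) = (1 − 0.17754750)·6.7/1028 = 0.82245250·0.0065175097 = 0.0053603422.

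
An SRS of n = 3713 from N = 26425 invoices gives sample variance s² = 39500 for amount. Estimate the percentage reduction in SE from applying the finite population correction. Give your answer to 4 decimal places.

7.2914

f = n/N = 3713/26425 = 0.14051088.
SE_no-fpc = √(s²/n) = 3.2616404; SE_fpc = √((1−f)s²/n) = 3.0238223.
Ratio = √(1−f) = 0.92708636. Reduction = 100·(1 − 0.92708636) = 7.2914%.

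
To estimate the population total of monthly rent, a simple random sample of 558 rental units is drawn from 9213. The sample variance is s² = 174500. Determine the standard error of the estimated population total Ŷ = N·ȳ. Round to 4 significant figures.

Var(Ŷ) = N²·Var(ȳ) = N²·(1 − n/N)·s²/n.
f = 558/9213 = 0.06056659; Var(ȳ) = 0.93943341·174500/558 = 293.78339.
Var(Ŷ) = 9213² · 293.78339 = 2.4936149 × 10^10.
SE(Ŷ) = √(2.4936149 × 10^10) = 157900.

157900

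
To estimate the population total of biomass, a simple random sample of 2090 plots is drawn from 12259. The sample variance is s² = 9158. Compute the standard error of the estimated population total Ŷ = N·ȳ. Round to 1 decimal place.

Var(Ŷ) = N²·Var(ȳ) = N²·(1 − n/N)·s²/n.
f = 2090/12259 = 0.17048699; Var(ȳ) = 0.82951301·9158/2090 = 3.6347752.
Var(Ŷ) = 12259² · 3.6347752 = 5.4624522 × 10^8.
SE(Ŷ) = √(5.4624522 × 10^8) = 23371.9.

23371.9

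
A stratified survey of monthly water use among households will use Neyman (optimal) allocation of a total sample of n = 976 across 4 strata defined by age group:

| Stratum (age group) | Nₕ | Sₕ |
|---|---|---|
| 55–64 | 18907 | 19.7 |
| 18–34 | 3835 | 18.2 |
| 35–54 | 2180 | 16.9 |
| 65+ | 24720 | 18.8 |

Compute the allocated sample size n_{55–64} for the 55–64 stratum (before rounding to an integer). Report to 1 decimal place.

Neyman allocation: nₕ = n·NₕSₕ / Σⱼ NⱼSⱼ.
Σ NⱼSⱼ = 18907·19.7 + 3835·18.2 + 2180·16.9 + 24720·18.8 = 943842.9.
n_{55–64} = 976·18907·19.7 / 943842.9 = 385.2.

385.2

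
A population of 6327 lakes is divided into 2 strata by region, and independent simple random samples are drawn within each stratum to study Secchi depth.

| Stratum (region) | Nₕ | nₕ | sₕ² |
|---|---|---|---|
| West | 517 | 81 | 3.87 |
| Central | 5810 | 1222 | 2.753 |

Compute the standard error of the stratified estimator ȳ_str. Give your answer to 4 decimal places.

0.0421

Var(ȳ_str) = Σₕ Wₕ²(1 − fₕ)sₕ²/nₕ with Wₕ = Nₕ/N, N = 6327.
West: Wₕ = 0.08171329; term = 0.08171329²·(1 − 0.15667311)·3.87/81 = 2.6903409 × 10^-4.
Central: Wₕ = 0.91828671; term = 0.91828671²·(1 − 0.21032702)·2.753/1222 = 0.0015001645.
Sum = 0.0017691986.
SE = √(0.0017691986) = 0.0421.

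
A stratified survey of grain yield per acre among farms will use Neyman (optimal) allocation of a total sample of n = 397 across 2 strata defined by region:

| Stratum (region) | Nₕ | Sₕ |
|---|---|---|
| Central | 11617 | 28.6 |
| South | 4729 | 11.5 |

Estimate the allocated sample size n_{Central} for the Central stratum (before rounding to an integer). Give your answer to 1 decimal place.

Neyman allocation: nₕ = n·NₕSₕ / Σⱼ NⱼSⱼ.
Σ NⱼSⱼ = 11617·28.6 + 4729·11.5 = 386629.7.
n_{Central} = 397·11617·28.6 / 386629.7 = 341.2.

341.2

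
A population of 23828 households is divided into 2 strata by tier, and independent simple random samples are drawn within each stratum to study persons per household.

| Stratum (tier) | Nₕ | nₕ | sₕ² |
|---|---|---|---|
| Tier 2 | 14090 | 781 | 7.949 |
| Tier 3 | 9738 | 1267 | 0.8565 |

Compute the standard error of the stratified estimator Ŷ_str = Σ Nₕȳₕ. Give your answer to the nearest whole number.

1402

Var(Ŷ_str) = Σₕ Nₕ²(1 − fₕ)sₕ²/nₕ.
Tier 2: 14090²·(1 − 781/14090)·7.949/781 = 1.908613 × 10^6.
Tier 3: 9738²·(1 − 1267/9738)·0.8565/1267 = 55764.165.
Sum = 1.9643772 × 10^6.
SE = √(1.9643772 × 10^6) = 1402.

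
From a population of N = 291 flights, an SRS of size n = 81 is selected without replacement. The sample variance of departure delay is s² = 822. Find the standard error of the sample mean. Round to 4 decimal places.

2.7062

Under SRS without replacement, Var(ȳ) = (1 − f)·s²/n with f = n/N = 81/291 = 0.27835052.
Var(ȳ) = (1 − 0.27835052)·822/81 = 0.72164948·10.148148 = 7.3234059.
SE(ȳ) = √(7.3234059) = 2.7062.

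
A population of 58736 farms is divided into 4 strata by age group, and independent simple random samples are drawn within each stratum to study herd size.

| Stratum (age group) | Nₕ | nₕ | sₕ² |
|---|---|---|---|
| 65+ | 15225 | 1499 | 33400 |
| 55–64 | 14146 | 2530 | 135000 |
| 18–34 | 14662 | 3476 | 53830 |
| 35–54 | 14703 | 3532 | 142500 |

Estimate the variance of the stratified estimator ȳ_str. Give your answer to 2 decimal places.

Var(ȳ_str) = Σₕ Wₕ²(1 − fₕ)sₕ²/nₕ with Wₕ = Nₕ/N, N = 58736.
65+: Wₕ = 0.25921071; term = 0.25921071²·(1 − 0.09845649)·33400/1499 = 1.3497005.
55–64: Wₕ = 0.24084037; term = 0.24084037²·(1 − 0.17884914)·135000/2530 = 2.5415272.
18–34: Wₕ = 0.24962544; term = 0.24962544²·(1 − 0.23707543)·53830/3476 = 0.73621372.
35–54: Wₕ = 0.25032348; term = 0.25032348²·(1 − 0.24022308)·142500/3532 = 1.9208057.
Sum = 6.5482471.

6.55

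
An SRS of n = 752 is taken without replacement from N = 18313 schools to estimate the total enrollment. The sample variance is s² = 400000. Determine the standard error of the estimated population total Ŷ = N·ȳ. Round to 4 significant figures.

413600

Var(Ŷ) = N²·Var(ȳ) = N²·(1 − n/N)·s²/n.
f = 752/18313 = 0.04106373; Var(ȳ) = 0.95893627·400000/752 = 510.07249.
Var(Ŷ) = 18313² · 510.07249 = 1.7106095 × 10^11.
SE(Ŷ) = √(1.7106095 × 10^11) = 413600.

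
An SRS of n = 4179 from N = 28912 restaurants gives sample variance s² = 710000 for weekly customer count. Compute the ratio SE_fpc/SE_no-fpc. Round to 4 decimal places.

f = n/N = 4179/28912 = 0.14454206.
SE_no-fpc = √(s²/n) = 13.034458; SE_fpc = √((1−f)s²/n) = 12.055697.
Ratio = √(1−f) = 0.92490969.

0.9249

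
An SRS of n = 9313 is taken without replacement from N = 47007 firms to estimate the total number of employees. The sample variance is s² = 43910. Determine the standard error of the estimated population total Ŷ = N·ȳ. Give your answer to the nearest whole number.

Var(Ŷ) = N²·Var(ȳ) = N²·(1 − n/N)·s²/n.
f = 9313/47007 = 0.19811943; Var(ȳ) = 0.80188057·43910/9313 = 3.7807984.
Var(Ŷ) = 47007² · 3.7807984 = 8.3542716 × 10^9.
SE(Ŷ) = √(8.3542716 × 10^9) = 91402.

91402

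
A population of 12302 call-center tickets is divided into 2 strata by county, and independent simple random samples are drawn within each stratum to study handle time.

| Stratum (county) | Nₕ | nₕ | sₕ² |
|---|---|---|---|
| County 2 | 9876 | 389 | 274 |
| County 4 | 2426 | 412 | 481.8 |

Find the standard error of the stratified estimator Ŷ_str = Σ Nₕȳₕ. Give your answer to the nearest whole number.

Var(Ŷ_str) = Σₕ Nₕ²(1 − fₕ)sₕ²/nₕ.
County 2: 9876²·(1 − 389/9876)·274/389 = 6.5994986 × 10^7.
County 4: 2426²·(1 − 412/2426)·481.8/412 = 5.7137317 × 10^6.
Sum = 7.1708718 × 10^7.
SE = √(7.1708718 × 10^7) = 8468.

8468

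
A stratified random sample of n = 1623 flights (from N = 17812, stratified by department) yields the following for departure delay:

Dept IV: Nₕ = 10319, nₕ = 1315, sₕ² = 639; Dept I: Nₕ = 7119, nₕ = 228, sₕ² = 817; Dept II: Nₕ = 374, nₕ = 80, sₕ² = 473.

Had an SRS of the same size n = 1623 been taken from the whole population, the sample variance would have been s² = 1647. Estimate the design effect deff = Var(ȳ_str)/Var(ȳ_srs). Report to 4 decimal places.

Var(ȳ_str) = Σ Wₕ²(1−fₕ)sₕ²/nₕ with Wₕ = Nₕ/17812:
  Dept IV: (10319/17812)²·(1−1315/10319)·639/1315 = 0.14230588
  Dept I: (7119/17812)²·(1−228/7119)·817/228 = 0.55406801
  Dept II: (374/17812)²·(1−80/374)·473/80 = 0.0020491074
  → Var(ȳ_str) = 0.698423.
Var(ȳ_srs) = (1 − 1623/17812)·1647/1623 = 0.92232168.
deff = 0.698423 / 0.92232168 = 0.7572.

0.7572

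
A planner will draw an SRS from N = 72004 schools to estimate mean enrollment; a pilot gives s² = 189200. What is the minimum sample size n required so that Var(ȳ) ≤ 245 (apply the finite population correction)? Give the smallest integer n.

765

Without fpc, n₀ = s²/D = 189200/245 = 772.2449.
With fpc, (1 − n/N)·s²/n ≤ D requires n ≥ n₀/(1 + n₀/N) = 772.2449/(1 + 772.2449/72004) = 764.0504.
Rounding up, n = 765.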